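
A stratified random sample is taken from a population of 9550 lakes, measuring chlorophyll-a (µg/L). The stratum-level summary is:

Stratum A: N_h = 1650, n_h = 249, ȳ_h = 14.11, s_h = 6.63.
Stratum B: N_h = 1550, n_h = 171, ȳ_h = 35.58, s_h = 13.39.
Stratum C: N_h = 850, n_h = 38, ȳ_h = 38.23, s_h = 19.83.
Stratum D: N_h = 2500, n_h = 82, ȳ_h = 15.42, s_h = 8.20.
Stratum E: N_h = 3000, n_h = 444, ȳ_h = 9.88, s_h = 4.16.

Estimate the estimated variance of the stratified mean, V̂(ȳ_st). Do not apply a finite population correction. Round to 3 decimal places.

V̂(ȳ_st) = Σ W_h² s_h²/n_h, with W_h = N_h/N and N = 9550:
  stratum A: (1650/9550)²·6.63²/249 = 0.00526974
  stratum B: (1550/9550)²·13.39²/171 = 0.0276199
  stratum C: (850/9550)²·19.83²/38 = 0.0819772
  stratum D: (2500/9550)²·8.20²/82 = 0.0561936
  stratum E: (3000/9550)²·4.16²/444 = 0.00384627
V̂(ȳ_st) = 0.174907

V̂(ȳ_st) ≈ 0.175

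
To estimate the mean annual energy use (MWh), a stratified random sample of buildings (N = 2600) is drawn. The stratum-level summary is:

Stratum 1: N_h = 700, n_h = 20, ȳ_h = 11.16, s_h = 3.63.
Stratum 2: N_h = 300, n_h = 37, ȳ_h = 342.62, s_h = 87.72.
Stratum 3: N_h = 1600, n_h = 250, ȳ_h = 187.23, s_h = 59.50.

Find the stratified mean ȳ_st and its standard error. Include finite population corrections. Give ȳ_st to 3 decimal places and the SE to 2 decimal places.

ȳ_st = Σ W_h ȳ_h = (700·11.16 + 300·342.62 + 1600·187.23)/2600 = 157.75615
V̂(ȳ_st) = Σ W_h² (1 − n_h/N_h) s_h²/n_h, with W_h = N_h/N and N = 2600:
  stratum 1: (700/2600)²·(1 − 20/700)·3.63²/20 = 0.046392
  stratum 2: (300/2600)²·(1 − 37/300)·87.72²/37 = 2.42731
  stratum 3: (1600/2600)²·(1 − 250/1600)·59.50²/250 = 4.52482
V̂(ȳ_st) = 6.99852
SE(ȳ_st) = √6.99852 = 2.64547

ȳ_st ≈ 157.756, SE ≈ 2.65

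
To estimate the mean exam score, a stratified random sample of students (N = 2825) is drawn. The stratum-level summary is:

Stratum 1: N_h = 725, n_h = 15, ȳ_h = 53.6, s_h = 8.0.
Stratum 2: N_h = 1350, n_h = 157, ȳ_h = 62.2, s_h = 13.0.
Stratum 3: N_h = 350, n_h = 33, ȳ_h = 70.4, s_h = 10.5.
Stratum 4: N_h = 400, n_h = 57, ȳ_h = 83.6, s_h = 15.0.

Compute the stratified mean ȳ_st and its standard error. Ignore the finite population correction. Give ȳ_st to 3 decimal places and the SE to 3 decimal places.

ȳ_st = Σ W_h ȳ_h = (725·53.6 + 1350·62.2 + 350·70.4 + 400·83.6)/2825 = 64.03894
V̂(ȳ_st) = Σ W_h² s_h²/n_h, with W_h = N_h/N and N = 2825:
  stratum 1: (725/2825)²·8.0²/15 = 0.281014
  stratum 2: (1350/2825)²·13.0²/157 = 0.24582
  stratum 3: (350/2825)²·10.5²/33 = 0.0512819
  stratum 4: (400/2825)²·15.0²/57 = 0.079139
V̂(ȳ_st) = 0.657255
SE(ȳ_st) = √0.657255 = 0.810713

ȳ_st ≈ 64.039, SE ≈ 0.811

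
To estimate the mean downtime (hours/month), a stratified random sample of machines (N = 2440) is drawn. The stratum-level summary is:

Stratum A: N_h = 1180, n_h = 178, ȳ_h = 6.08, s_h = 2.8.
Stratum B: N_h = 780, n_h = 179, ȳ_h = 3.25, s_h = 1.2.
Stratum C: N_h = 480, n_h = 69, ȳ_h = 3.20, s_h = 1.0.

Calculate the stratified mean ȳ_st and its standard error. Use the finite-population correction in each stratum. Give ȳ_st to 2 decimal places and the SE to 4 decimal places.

ȳ_st ≈ 4.61, SE ≈ 0.0993

ȳ_st = Σ W_h ȳ_h = (1180·6.08 + 780·3.25 + 480·3.20)/2440 = 4.60877
V̂(ȳ_st) = Σ W_h² (1 − n_h/N_h) s_h²/n_h, with W_h = N_h/N and N = 2440:
  stratum A: (1180/2440)²·(1 − 178/1180)·2.8²/178 = 0.00874714
  stratum B: (780/2440)²·(1 − 179/780)·1.2²/179 = 0.00063343
  stratum C: (480/2440)²·(1 − 69/480)·1.0²/69 = 0.000480236
V̂(ȳ_st) = 0.00986081
SE(ȳ_st) = √0.00986081 = 0.0993016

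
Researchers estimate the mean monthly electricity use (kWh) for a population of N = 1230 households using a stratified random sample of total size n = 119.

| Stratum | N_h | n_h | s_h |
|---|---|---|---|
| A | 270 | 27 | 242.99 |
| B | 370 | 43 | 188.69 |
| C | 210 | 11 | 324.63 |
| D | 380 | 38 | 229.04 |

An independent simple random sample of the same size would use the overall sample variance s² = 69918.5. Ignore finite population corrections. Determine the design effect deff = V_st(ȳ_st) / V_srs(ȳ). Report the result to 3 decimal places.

V̂(ȳ_st) = Σ W_h² s_h²/n_h, with W_h = N_h/N and N = 1230:
  stratum A: (270/1230)²·242.99²/27 = 105.373
  stratum B: (370/1230)²·188.69²/43 = 74.9243
  stratum C: (210/1230)²·324.63²/11 = 279.263
  stratum D: (380/1230)²·229.04²/38 = 131.764
V_st = 591.324
V_srs = s²/n = 69918.5/119 = 587.55
deff = V_st / V_srs = 591.324/587.55 = 1.0064

deff ≈ 1.006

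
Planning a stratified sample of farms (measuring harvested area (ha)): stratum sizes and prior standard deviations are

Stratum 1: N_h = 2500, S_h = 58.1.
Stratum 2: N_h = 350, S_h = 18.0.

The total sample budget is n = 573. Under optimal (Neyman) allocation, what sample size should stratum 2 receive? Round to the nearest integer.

Neyman allocation: n_h = n · N_h S_h / Σ N_i S_i, with n = 573.
  stratum 1: N_h·S_h = 2500·58.1 = 145250.00
  stratum 2: N_h·S_h = 350·18.0 = 6300.00
Σ N_h S_h = 151550.00
n for stratum 2 = 573·6300.00/151550.00 = 23.820 → 24

24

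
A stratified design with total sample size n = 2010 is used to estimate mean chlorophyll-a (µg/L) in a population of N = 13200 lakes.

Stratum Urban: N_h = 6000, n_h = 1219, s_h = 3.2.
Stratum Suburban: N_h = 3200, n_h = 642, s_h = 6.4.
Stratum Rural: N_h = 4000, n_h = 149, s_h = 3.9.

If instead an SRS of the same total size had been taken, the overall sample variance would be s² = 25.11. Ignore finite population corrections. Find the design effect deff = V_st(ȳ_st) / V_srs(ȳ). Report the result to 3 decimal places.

deff ≈ 1.189

V̂(ȳ_st) = Σ W_h² s_h²/n_h, with W_h = N_h/N and N = 13200:
  stratum Urban: (6000/13200)²·3.2²/1219 = 0.0017356
  stratum Suburban: (3200/13200)²·6.4²/642 = 0.00374953
  stratum Rural: (4000/13200)²·3.9²/149 = 0.00937379
V_st = 0.0148589
V_srs = s²/n = 25.11/2010 = 0.0124925
deff = V_st / V_srs = 0.0148589/0.0124925 = 1.1894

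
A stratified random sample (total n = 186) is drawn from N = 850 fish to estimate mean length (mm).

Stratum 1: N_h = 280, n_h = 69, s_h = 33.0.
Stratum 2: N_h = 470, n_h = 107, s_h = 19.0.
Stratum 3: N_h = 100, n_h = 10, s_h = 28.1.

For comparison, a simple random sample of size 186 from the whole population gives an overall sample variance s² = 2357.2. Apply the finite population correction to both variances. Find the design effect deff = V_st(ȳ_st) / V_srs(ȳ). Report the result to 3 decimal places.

deff ≈ 0.310

V̂(ȳ_st) = Σ W_h² (1 − n_h/N_h) s_h²/n_h, with W_h = N_h/N and N = 850:
  stratum 1: (280/850)²·(1 − 69/280)·33.0²/69 = 1.29057
  stratum 2: (470/850)²·(1 − 107/470)·19.0²/107 = 0.796691
  stratum 3: (100/850)²·(1 − 10/100)·28.1²/10 = 0.983597
V_st = 3.07086
V_srs = (1 − 186/850)·2357.2/186 = 9.89994
deff = V_st / V_srs = 3.07086/9.89994 = 0.3102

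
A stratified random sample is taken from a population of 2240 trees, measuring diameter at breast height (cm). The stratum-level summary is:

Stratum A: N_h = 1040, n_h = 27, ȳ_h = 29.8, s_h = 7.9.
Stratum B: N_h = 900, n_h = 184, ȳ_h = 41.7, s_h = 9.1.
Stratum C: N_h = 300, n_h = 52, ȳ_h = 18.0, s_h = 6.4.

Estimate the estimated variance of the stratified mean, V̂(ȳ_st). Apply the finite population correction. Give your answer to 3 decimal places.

V̂(ȳ_st) = Σ W_h² (1 − n_h/N_h) s_h²/n_h, with W_h = N_h/N and N = 2240:
  stratum A: (1040/2240)²·(1 − 27/1040)·7.9²/27 = 0.48533
  stratum B: (900/2240)²·(1 − 184/900)·9.1²/184 = 0.0577995
  stratum C: (300/2240)²·(1 − 52/300)·6.4²/52 = 0.0116797
V̂(ȳ_st) = 0.554809

V̂(ȳ_st) ≈ 0.555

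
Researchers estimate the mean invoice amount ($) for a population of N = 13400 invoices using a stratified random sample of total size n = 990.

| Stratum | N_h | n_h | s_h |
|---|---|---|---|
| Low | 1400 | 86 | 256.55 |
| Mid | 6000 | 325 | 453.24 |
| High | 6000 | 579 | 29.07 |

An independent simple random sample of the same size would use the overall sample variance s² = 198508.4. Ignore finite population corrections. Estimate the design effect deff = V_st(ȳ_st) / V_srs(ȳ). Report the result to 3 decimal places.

deff ≈ 0.675

V̂(ȳ_st) = Σ W_h² s_h²/n_h, with W_h = N_h/N and N = 13400:
  stratum Low: (1400/13400)²·256.55²/86 = 8.35395
  stratum Mid: (6000/13400)²·453.24²/325 = 126.726
  stratum High: (6000/13400)²·29.07²/579 = 0.29262
V_st = 135.373
V_srs = s²/n = 198508.4/990 = 200.514
deff = V_st / V_srs = 135.373/200.514 = 0.6751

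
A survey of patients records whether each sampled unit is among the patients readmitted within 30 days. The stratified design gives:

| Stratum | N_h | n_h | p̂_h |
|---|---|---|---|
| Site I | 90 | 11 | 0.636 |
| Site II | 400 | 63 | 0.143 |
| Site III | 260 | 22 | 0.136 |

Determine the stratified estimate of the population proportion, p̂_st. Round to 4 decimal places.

p̂_st ≈ 0.1997

N = 750; stratum weights W_h = N_h/N.
p̂_st = Σ W_h p̂_h = (90·0.636 + 400·0.143 + 260·0.136)/750 = 0.19973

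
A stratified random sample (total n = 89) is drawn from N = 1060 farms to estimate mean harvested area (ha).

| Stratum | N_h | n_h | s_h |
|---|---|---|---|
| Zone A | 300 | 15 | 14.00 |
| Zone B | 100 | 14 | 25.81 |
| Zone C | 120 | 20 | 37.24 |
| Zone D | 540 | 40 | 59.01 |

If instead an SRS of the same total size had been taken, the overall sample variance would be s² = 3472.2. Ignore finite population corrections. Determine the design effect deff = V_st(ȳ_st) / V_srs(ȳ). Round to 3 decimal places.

deff ≈ 0.640

V̂(ȳ_st) = Σ W_h² s_h²/n_h, with W_h = N_h/N and N = 1060:
  stratum Zone A: (300/1060)²·14.00²/15 = 1.04664
  stratum Zone B: (100/1060)²·25.81²/14 = 0.423483
  stratum Zone C: (120/1060)²·37.24²/20 = 0.888669
  stratum Zone D: (540/1060)²·59.01²/40 = 22.5926
V_st = 24.9514
V_srs = s²/n = 3472.2/89 = 39.0135
deff = V_st / V_srs = 24.9514/39.0135 = 0.6396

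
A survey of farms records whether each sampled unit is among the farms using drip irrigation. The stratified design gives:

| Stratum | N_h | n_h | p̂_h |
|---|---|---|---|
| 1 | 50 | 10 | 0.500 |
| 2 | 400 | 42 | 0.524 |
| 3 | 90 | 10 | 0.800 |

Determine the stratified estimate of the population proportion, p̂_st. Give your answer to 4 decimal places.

p̂_st ≈ 0.5678

N = 540; stratum weights W_h = N_h/N.
p̂_st = Σ W_h p̂_h = (50·0.500 + 400·0.524 + 90·0.800)/540 = 0.56778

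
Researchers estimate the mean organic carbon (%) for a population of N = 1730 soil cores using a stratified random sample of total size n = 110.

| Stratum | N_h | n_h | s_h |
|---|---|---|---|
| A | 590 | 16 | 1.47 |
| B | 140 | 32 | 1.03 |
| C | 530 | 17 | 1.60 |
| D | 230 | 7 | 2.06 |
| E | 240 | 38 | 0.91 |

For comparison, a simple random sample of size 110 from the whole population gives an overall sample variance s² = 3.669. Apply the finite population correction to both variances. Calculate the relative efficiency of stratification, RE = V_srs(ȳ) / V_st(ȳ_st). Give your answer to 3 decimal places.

V̂(ȳ_st) = Σ W_h² (1 − n_h/N_h) s_h²/n_h, with W_h = N_h/N and N = 1730:
  stratum A: (590/1730)²·(1 − 16/590)·1.47²/16 = 0.0152822
  stratum B: (140/1730)²·(1 − 32/140)·1.03²/32 = 0.000167488
  stratum C: (530/1730)²·(1 − 17/530)·1.60²/17 = 0.0136802
  stratum D: (230/1730)²·(1 − 7/230)·2.06²/7 = 0.0103891
  stratum E: (240/1730)²·(1 − 38/240)·0.91²/38 = 0.000352996
V_st = 0.039872
V_srs = (1 − 110/1730)·3.669/110 = 0.0312337
Relative efficiency = V_srs / V_st = 0.0312337/0.039872 = 0.7834

RE ≈ 0.783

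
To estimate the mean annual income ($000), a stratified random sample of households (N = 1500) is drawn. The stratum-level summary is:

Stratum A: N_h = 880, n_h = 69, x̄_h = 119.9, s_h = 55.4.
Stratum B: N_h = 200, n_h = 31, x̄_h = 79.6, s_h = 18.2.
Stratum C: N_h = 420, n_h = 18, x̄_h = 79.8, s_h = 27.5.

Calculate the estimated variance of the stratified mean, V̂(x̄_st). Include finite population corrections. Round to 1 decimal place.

V̂(x̄_st) = Σ W_h² (1 − n_h/N_h) s_h²/n_h, with W_h = N_h/N and N = 1500:
  stratum A: (880/1500)²·(1 − 69/880)·55.4²/69 = 14.1088
  stratum B: (200/1500)²·(1 − 31/200)·18.2²/31 = 0.160515
  stratum C: (420/1500)²·(1 − 18/420)·27.5²/18 = 3.15272
V̂(x̄_st) = 17.4221

V̂(x̄_st) ≈ 17.4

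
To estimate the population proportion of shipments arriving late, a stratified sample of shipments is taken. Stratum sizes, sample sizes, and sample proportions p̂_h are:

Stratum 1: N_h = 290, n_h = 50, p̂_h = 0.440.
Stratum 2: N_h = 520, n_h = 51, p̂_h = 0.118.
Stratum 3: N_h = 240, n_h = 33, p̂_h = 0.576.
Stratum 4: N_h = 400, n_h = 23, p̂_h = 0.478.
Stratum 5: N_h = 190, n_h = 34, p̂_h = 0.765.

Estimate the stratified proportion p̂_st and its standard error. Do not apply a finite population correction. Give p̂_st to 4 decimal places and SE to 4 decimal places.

p̂_st ≈ 0.4047, SE ≈ 0.0357

N = 1640; stratum weights W_h = N_h/N.
p̂_st = Σ W_h p̂_h = (290·0.440 + 520·0.118 + 240·0.576 + 400·0.478 + 190·0.765)/1640 = 0.40473
V̂(p̂_st) = Σ W_h² p̂_h(1−p̂_h)/(n_h−1):
  stratum 1: (290/1640)²·0.440·0.560/49 = 0.000157236
  stratum 2: (520/1640)²·0.118·0.882/50 = 0.000209266
  stratum 3: (240/1640)²·0.576·0.424/32 = 0.000163446
  stratum 4: (400/1640)²·0.478·0.522/22 = 0.000674696
  stratum 5: (190/1640)²·0.765·0.235/33 = 7.31198e-05
V̂(p̂_st) = 0.00127776; SE = √V̂ = 0.0357458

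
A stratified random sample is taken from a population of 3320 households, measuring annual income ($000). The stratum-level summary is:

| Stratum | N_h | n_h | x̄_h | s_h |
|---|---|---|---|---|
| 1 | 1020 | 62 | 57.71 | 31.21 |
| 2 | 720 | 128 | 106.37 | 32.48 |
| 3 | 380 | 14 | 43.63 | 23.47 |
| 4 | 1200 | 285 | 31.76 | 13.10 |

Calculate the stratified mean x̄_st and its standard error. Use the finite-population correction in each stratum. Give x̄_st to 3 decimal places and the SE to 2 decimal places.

x̄_st ≈ 57.272, SE ≈ 1.51

x̄_st = Σ W_h x̄_h = (1020·57.71 + 720·106.37 + 380·43.63 + 1200·31.76)/3320 = 57.27169
V̂(x̄_st) = Σ W_h² (1 − n_h/N_h) s_h²/n_h, with W_h = N_h/N and N = 3320:
  stratum 1: (1020/3320)²·(1 − 62/1020)·31.21²/62 = 1.39279
  stratum 2: (720/3320)²·(1 − 128/720)·32.48²/128 = 0.318713
  stratum 3: (380/3320)²·(1 − 14/380)·23.47²/14 = 0.496463
  stratum 4: (1200/3320)²·(1 − 285/1200)·13.10²/285 = 0.0599824
V̂(x̄_st) = 2.26795
SE(x̄_st) = √2.26795 = 1.50597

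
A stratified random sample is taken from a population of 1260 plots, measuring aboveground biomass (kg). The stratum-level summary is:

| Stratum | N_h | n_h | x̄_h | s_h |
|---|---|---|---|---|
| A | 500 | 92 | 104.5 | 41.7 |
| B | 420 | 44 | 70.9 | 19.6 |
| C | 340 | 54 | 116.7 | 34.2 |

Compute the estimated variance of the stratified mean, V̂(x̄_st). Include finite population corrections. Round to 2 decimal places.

V̂(x̄_st) ≈ 4.62

V̂(x̄_st) = Σ W_h² (1 − n_h/N_h) s_h²/n_h, with W_h = N_h/N and N = 1260:
  stratum A: (500/1260)²·(1 − 92/500)·41.7²/92 = 2.4287
  stratum B: (420/1260)²·(1 − 44/420)·19.6²/44 = 0.868471
  stratum C: (340/1260)²·(1 − 54/340)·34.2²/54 = 1.32667
V̂(x̄_st) = 4.62384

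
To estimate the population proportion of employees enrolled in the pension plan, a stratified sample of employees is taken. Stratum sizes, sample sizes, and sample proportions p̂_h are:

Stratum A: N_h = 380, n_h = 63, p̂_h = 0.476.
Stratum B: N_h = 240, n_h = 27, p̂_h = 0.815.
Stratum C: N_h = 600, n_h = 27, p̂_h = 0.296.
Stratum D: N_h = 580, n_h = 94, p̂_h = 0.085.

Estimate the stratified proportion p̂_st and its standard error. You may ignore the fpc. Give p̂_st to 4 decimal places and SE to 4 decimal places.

p̂_st ≈ 0.3352, SE ≈ 0.0355

N = 1800; stratum weights W_h = N_h/N.
p̂_st = Σ W_h p̂_h = (380·0.476 + 240·0.815 + 600·0.296 + 580·0.085)/1800 = 0.33521
V̂(p̂_st) = Σ W_h² p̂_h(1−p̂_h)/(n_h−1):
  stratum A: (380/1800)²·0.476·0.524/62 = 0.000179295
  stratum B: (240/1800)²·0.815·0.185/26 = 0.000103094
  stratum C: (600/1800)²·0.296·0.704/26 = 0.00089053
  stratum D: (580/1800)²·0.085·0.915/93 = 8.68296e-05
V̂(p̂_st) = 0.00125975; SE = √V̂ = 0.0354929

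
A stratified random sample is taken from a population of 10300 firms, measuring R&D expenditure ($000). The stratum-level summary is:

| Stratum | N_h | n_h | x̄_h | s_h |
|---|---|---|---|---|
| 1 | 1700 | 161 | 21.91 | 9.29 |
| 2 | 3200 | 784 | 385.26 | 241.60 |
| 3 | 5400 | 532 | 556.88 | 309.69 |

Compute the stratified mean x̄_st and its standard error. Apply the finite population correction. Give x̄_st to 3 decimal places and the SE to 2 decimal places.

x̄_st = Σ W_h x̄_h = (1700·21.91 + 3200·385.26 + 5400·556.88)/10300 = 415.26515
V̂(x̄_st) = Σ W_h² (1 − n_h/N_h) s_h²/n_h, with W_h = N_h/N and N = 10300:
  stratum 1: (1700/10300)²·(1 − 161/1700)·9.29²/161 = 0.0132196
  stratum 2: (3200/10300)²·(1 − 784/3200)·241.60²/784 = 5.42563
  stratum 3: (5400/10300)²·(1 − 532/5400)·309.69²/532 = 44.6697
V̂(x̄_st) = 50.1085
SE(x̄_st) = √50.1085 = 7.07874

x̄_st ≈ 415.265, SE ≈ 7.08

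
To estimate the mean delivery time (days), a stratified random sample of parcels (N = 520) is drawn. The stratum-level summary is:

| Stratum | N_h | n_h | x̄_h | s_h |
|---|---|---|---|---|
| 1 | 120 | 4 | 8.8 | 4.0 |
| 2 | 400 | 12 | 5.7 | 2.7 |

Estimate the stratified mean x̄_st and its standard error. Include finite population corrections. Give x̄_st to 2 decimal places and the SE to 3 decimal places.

x̄_st ≈ 6.42, SE ≈ 0.745

x̄_st = Σ W_h x̄_h = (120·8.8 + 400·5.7)/520 = 6.41538
V̂(x̄_st) = Σ W_h² (1 − n_h/N_h) s_h²/n_h, with W_h = N_h/N and N = 520:
  stratum 1: (120/520)²·(1 − 4/120)·4.0²/4 = 0.205917
  stratum 2: (400/520)²·(1 − 12/400)·2.7²/12 = 0.348683
V̂(x̄_st) = 0.554601
SE(x̄_st) = √0.554601 = 0.744715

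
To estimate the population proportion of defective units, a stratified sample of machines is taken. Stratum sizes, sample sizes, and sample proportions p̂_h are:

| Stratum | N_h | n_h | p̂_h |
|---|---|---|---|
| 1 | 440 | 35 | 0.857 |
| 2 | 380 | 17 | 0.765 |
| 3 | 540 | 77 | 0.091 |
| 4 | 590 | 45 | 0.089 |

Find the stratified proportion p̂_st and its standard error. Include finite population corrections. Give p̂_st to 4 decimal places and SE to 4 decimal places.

p̂_st ≈ 0.3946, SE ≈ 0.0284

N = 1950; stratum weights W_h = N_h/N.
p̂_st = Σ W_h p̂_h = (440·0.857 + 380·0.765 + 540·0.091 + 590·0.089)/1950 = 0.39458
V̂(p̂_st) = Σ W_h² (1 − n_h/N_h) p̂_h(1−p̂_h)/(n_h−1):
  stratum 1: (440/1950)²·(1 − 35/440)·0.857·0.143/34 = 0.000168918
  stratum 2: (380/1950)²·(1 − 17/380)·0.765·0.235/16 = 0.000407596
  stratum 3: (540/1950)²·(1 − 77/540)·0.091·0.909/76 = 7.15644e-05
  stratum 4: (590/1950)²·(1 − 45/590)·0.089·0.911/44 = 0.000155824
V̂(p̂_st) = 0.000803903; SE = √V̂ = 0.0283532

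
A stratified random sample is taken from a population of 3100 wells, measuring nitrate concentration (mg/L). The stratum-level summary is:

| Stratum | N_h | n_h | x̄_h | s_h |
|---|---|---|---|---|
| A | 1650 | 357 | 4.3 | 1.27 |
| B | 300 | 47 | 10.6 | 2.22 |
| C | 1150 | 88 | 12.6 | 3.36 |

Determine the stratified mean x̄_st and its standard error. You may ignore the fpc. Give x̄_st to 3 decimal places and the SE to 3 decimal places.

x̄_st = Σ W_h x̄_h = (1650·4.3 + 300·10.6 + 1150·12.6)/3100 = 7.98871
V̂(x̄_st) = Σ W_h² s_h²/n_h, with W_h = N_h/N and N = 3100:
  stratum A: (1650/3100)²·1.27²/357 = 0.00127992
  stratum B: (300/3100)²·2.22²/47 = 0.000982036
  stratum C: (1150/3100)²·3.36²/88 = 0.017655
V̂(x̄_st) = 0.019917
SE(x̄_st) = √0.019917 = 0.141128

x̄_st ≈ 7.989, SE ≈ 0.141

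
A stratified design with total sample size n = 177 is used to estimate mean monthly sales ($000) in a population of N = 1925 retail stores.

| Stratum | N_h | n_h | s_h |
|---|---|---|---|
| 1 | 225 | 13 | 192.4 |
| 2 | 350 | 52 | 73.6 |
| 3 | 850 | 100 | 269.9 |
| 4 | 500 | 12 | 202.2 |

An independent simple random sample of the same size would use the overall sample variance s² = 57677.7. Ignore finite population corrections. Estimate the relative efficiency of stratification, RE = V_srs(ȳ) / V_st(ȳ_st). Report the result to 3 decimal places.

V̂(ȳ_st) = Σ W_h² s_h²/n_h, with W_h = N_h/N and N = 1925:
  stratum 1: (225/1925)²·192.4²/13 = 38.9019
  stratum 2: (350/1925)²·73.6²/52 = 3.44371
  stratum 3: (850/1925)²·269.9²/100 = 142.031
  stratum 4: (500/1925)²·202.2²/12 = 229.858
V_st = 414.234
V_srs = s²/n = 57677.7/177 = 325.863
Relative efficiency = V_srs / V_st = 325.863/414.234 = 0.7867

RE ≈ 0.787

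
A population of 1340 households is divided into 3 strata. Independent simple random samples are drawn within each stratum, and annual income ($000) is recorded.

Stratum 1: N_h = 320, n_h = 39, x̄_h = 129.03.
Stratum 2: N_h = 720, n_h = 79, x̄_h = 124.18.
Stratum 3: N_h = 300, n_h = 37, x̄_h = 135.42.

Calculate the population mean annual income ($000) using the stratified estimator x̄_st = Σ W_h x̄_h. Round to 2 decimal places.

x̄_st ≈ 127.85

N = Σ N_h = 1340. Stratum weights W_h = N_h/N.
x̄_st = (320·129.03 + 720·124.18 + 300·135.42) / 1340 = 127.8546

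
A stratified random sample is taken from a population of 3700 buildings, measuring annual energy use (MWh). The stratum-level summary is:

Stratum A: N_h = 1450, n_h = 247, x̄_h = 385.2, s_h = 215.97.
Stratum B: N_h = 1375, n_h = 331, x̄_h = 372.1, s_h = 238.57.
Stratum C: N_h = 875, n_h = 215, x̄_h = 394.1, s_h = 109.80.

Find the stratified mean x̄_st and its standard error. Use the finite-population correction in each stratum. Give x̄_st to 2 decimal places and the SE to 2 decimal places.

x̄_st ≈ 382.44, SE ≈ 6.67

x̄_st = Σ W_h x̄_h = (1450·385.2 + 1375·372.1 + 875·394.1)/3700 = 382.43649
V̂(x̄_st) = Σ W_h² (1 − n_h/N_h) s_h²/n_h, with W_h = N_h/N and N = 3700:
  stratum A: (1450/3700)²·(1 − 247/1450)·215.97²/247 = 24.0614
  stratum B: (1375/3700)²·(1 − 331/1375)·238.57²/331 = 18.0303
  stratum C: (875/3700)²·(1 − 215/875)·109.80²/215 = 2.36546
V̂(x̄_st) = 44.4571
SE(x̄_st) = √44.4571 = 6.66762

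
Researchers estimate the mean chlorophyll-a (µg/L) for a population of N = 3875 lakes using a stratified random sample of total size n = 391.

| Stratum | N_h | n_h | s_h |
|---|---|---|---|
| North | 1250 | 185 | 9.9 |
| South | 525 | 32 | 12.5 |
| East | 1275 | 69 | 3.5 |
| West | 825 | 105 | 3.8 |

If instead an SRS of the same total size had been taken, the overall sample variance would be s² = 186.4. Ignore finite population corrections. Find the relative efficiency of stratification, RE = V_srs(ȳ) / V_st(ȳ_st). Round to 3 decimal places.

RE ≈ 2.801

V̂(ȳ_st) = Σ W_h² s_h²/n_h, with W_h = N_h/N and N = 3875:
  stratum North: (1250/3875)²·9.9²/185 = 0.0551284
  stratum South: (525/3875)²·12.5²/32 = 0.0896283
  stratum East: (1275/3875)²·3.5²/69 = 0.0192205
  stratum West: (825/3875)²·3.8²/105 = 0.00623365
V_st = 0.170211
V_srs = s²/n = 186.4/391 = 0.476726
Relative efficiency = V_srs / V_st = 0.476726/0.170211 = 2.8008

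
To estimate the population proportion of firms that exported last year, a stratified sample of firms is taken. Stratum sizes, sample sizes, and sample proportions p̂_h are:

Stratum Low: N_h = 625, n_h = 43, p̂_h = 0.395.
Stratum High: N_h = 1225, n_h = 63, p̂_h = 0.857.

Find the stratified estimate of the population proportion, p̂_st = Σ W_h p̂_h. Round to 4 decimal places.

N = 1850; stratum weights W_h = N_h/N.
p̂_st = Σ W_h p̂_h = (625·0.395 + 1225·0.857)/1850 = 0.70092

p̂_st ≈ 0.7009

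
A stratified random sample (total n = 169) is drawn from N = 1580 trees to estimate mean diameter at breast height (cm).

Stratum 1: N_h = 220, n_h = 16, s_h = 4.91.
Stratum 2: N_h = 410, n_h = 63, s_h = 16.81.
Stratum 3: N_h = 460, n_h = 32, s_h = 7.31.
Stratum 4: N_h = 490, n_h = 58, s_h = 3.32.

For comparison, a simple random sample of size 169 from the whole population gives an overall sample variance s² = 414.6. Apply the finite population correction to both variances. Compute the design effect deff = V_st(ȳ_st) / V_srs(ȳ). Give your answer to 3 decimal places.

deff ≈ 0.197

V̂(ȳ_st) = Σ W_h² (1 − n_h/N_h) s_h²/n_h, with W_h = N_h/N and N = 1580:
  stratum 1: (220/1580)²·(1 − 16/220)·4.91²/16 = 0.0270883
  stratum 2: (410/1580)²·(1 − 63/410)·16.81²/63 = 0.25562
  stratum 3: (460/1580)²·(1 − 32/460)·7.31²/32 = 0.131696
  stratum 4: (490/1580)²·(1 − 58/490)·3.32²/58 = 0.0161144
V_st = 0.430518
V_srs = (1 − 169/1580)·414.6/169 = 2.19085
deff = V_st / V_srs = 0.430518/2.19085 = 0.1965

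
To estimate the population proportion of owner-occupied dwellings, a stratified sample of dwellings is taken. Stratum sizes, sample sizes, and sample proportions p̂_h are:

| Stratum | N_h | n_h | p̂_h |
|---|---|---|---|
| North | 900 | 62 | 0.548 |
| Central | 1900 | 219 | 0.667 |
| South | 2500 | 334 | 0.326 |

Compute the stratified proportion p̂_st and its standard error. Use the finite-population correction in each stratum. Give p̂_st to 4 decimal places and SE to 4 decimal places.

p̂_st ≈ 0.4859, SE ≈ 0.0188

N = 5300; stratum weights W_h = N_h/N.
p̂_st = Σ W_h p̂_h = (900·0.548 + 1900·0.667 + 2500·0.326)/5300 = 0.48594
V̂(p̂_st) = Σ W_h² (1 − n_h/N_h) p̂_h(1−p̂_h)/(n_h−1):
  stratum North: (900/5300)²·(1 − 62/900)·0.548·0.452/61 = 0.000109024
  stratum Central: (1900/5300)²·(1 − 219/1900)·0.667·0.333/218 = 0.000115847
  stratum South: (2500/5300)²·(1 − 334/2500)·0.326·0.674/333 = 0.000127198
V̂(p̂_st) = 0.000352069; SE = √V̂ = 0.0187635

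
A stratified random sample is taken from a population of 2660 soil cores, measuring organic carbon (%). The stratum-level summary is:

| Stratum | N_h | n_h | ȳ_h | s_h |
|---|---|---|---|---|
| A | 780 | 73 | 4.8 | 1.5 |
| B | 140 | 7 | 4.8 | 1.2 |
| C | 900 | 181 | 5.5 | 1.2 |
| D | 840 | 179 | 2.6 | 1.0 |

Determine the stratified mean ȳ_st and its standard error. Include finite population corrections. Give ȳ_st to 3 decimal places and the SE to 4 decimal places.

ȳ_st ≈ 4.342, SE ≈ 0.0641

ȳ_st = Σ W_h ȳ_h = (780·4.8 + 140·4.8 + 900·5.5 + 840·2.6)/2660 = 4.34211
V̂(ȳ_st) = Σ W_h² (1 − n_h/N_h) s_h²/n_h, with W_h = N_h/N and N = 2660:
  stratum A: (780/2660)²·(1 − 73/780)·1.5²/73 = 0.00240221
  stratum B: (140/2660)²·(1 − 7/140)·1.2²/7 = 0.000541353
  stratum C: (900/2660)²·(1 − 181/900)·1.2²/181 = 0.000727599
  stratum D: (840/2660)²·(1 − 179/840)·1.0²/179 = 0.000438394
V̂(ȳ_st) = 0.00410955
SE(ȳ_st) = √0.00410955 = 0.0641058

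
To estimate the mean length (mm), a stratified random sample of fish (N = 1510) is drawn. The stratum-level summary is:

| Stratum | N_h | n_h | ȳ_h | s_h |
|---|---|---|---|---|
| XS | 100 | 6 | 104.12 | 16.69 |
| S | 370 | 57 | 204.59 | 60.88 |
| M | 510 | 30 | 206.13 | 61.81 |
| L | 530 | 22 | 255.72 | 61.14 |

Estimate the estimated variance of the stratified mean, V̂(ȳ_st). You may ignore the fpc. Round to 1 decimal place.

V̂(ȳ_st) = Σ W_h² s_h²/n_h, with W_h = N_h/N and N = 1510:
  stratum XS: (100/1510)²·16.69²/6 = 0.203614
  stratum S: (370/1510)²·60.88²/57 = 3.90413
  stratum M: (510/1510)²·61.81²/30 = 14.5272
  stratum L: (530/1510)²·61.14²/22 = 20.9327
V̂(ȳ_st) = 39.5677

V̂(ȳ_st) ≈ 39.6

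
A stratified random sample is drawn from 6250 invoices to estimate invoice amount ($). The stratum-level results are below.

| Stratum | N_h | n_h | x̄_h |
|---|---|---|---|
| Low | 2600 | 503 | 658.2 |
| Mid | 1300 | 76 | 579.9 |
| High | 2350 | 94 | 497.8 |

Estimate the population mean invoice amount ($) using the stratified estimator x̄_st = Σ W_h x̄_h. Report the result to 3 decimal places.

x̄_st ≈ 581.603

N = Σ N_h = 6250. Stratum weights W_h = N_h/N.
x̄_st = (2600·658.2 + 1300·579.9 + 2350·497.8) / 6250 = 581.60320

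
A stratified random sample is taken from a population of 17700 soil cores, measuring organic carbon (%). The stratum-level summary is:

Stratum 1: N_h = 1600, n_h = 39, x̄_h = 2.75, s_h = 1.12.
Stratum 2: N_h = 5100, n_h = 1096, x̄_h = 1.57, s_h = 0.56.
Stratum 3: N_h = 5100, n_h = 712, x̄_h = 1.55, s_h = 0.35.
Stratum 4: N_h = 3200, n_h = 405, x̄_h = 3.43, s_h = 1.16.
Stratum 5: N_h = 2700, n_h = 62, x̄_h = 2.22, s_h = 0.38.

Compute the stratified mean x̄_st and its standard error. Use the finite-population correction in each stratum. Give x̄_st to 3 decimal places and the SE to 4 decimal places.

x̄_st ≈ 2.106, SE ≈ 0.0209

x̄_st = Σ W_h x̄_h = (1600·2.75 + 5100·1.57 + 5100·1.55 + 3200·3.43 + 2700·2.22)/17700 = 2.10633
V̂(x̄_st) = Σ W_h² (1 − n_h/N_h) s_h²/n_h, with W_h = N_h/N and N = 17700:
  stratum 1: (1600/17700)²·(1 − 39/1600)·1.12²/39 = 0.000256418
  stratum 2: (5100/17700)²·(1 − 1096/5100)·0.56²/1096 = 1.86502e-05
  stratum 3: (5100/17700)²·(1 − 712/5100)·0.35²/712 = 1.22898e-05
  stratum 4: (3200/17700)²·(1 − 405/3200)·1.16²/405 = 9.48519e-05
  stratum 5: (2700/17700)²·(1 − 62/2700)·0.38²/62 = 5.29502e-05
V̂(x̄_st) = 0.00043516
SE(x̄_st) = √0.00043516 = 0.0208605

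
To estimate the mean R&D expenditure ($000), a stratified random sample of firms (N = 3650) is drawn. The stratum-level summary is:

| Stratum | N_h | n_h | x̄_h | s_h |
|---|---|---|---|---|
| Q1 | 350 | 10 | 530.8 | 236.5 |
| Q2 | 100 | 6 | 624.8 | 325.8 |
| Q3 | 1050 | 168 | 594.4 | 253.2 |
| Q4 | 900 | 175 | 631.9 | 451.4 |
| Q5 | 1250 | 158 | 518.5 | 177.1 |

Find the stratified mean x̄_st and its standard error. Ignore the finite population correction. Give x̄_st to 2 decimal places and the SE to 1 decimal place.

x̄_st ≈ 572.39, SE ≈ 13.8

x̄_st = Σ W_h x̄_h = (350·530.8 + 100·624.8 + 1050·594.4 + 900·631.9 + 1250·518.5)/3650 = 572.38767
V̂(x̄_st) = Σ W_h² s_h²/n_h, with W_h = N_h/N and N = 3650:
  stratum Q1: (350/3650)²·236.5²/10 = 51.4295
  stratum Q2: (100/3650)²·325.8²/6 = 13.279
  stratum Q3: (1050/3650)²·253.2²/168 = 31.5799
  stratum Q4: (900/3650)²·451.4²/175 = 70.792
  stratum Q5: (1250/3650)²·177.1²/158 = 23.2817
V̂(x̄_st) = 190.362
SE(x̄_st) = √190.362 = 13.7972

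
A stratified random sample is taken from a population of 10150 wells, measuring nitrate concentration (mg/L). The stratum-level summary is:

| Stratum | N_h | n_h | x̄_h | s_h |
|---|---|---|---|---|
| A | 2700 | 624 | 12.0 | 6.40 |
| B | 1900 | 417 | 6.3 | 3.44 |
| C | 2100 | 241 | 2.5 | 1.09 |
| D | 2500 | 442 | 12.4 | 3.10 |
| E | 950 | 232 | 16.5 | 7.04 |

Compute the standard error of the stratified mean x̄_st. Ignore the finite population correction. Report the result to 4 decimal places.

SE(x̄_st) ≈ 0.0951

V̂(x̄_st) = Σ W_h² s_h²/n_h, with W_h = N_h/N and N = 10150:
  stratum A: (2700/10150)²·6.40²/624 = 0.00464484
  stratum B: (1900/10150)²·3.44²/417 = 0.000994388
  stratum C: (2100/10150)²·1.09²/241 = 0.000211029
  stratum D: (2500/10150)²·3.10²/442 = 0.00131901
  stratum E: (950/10150)²·7.04²/232 = 0.00187143
V̂(x̄_st) = 0.0090407
SE(x̄_st) = √0.0090407 = 0.0950826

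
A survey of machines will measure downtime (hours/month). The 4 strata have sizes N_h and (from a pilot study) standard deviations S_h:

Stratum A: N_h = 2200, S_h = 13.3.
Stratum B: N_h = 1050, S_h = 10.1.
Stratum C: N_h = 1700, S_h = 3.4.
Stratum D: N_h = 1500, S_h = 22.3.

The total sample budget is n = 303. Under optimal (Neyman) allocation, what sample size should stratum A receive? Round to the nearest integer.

112

Neyman allocation: n_h = n · N_h S_h / Σ N_i S_i, with n = 303.
  stratum A: N_h·S_h = 2200·13.3 = 29260.00
  stratum B: N_h·S_h = 1050·10.1 = 10605.00
  stratum C: N_h·S_h = 1700·3.4 = 5780.00
  stratum D: N_h·S_h = 1500·22.3 = 33450.00
Σ N_h S_h = 79095.00
n for stratum A = 303·29260.00/79095.00 = 112.090 → 112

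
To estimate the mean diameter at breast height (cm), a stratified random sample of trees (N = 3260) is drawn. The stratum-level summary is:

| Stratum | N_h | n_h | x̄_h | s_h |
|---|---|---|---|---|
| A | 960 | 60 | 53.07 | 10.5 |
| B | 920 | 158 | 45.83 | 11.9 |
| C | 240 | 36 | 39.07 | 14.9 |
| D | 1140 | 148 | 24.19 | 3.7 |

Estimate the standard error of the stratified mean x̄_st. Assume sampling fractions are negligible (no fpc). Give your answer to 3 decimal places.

V̂(x̄_st) = Σ W_h² s_h²/n_h, with W_h = N_h/N and N = 3260:
  stratum A: (960/3260)²·10.5²/60 = 0.159344
  stratum B: (920/3260)²·11.9²/158 = 0.0713801
  stratum C: (240/3260)²·14.9²/36 = 0.0334239
  stratum D: (1140/3260)²·3.7²/148 = 0.0113114
V̂(x̄_st) = 0.275459
SE(x̄_st) = √0.275459 = 0.524842

SE(x̄_st) ≈ 0.525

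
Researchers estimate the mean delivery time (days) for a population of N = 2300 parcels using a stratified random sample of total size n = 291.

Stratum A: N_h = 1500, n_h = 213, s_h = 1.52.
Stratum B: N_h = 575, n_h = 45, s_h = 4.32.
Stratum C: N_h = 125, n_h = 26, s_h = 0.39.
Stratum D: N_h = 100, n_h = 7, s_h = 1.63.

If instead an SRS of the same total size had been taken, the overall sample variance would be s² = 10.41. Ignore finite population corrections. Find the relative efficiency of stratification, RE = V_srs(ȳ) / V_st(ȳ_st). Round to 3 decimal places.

RE ≈ 1.144

V̂(ȳ_st) = Σ W_h² s_h²/n_h, with W_h = N_h/N and N = 2300:
  stratum A: (1500/2300)²·1.52²/213 = 0.00461354
  stratum B: (575/2300)²·4.32²/45 = 0.02592
  stratum C: (125/2300)²·0.39²/26 = 1.72791e-05
  stratum D: (100/2300)²·1.63²/7 = 0.000717499
V_st = 0.0312683
V_srs = s²/n = 10.41/291 = 0.0357732
Relative efficiency = V_srs / V_st = 0.0357732/0.0312683 = 1.1441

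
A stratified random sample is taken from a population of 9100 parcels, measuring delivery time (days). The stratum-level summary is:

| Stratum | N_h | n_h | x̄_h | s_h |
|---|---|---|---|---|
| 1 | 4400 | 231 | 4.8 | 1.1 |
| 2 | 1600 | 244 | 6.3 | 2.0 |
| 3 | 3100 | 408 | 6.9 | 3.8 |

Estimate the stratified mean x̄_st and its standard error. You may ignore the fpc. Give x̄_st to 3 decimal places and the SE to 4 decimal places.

x̄_st = Σ W_h x̄_h = (4400·4.8 + 1600·6.3 + 3100·6.9)/9100 = 5.77912
V̂(x̄_st) = Σ W_h² s_h²/n_h, with W_h = N_h/N and N = 9100:
  stratum 1: (4400/9100)²·1.1²/231 = 0.0012246
  stratum 2: (1600/9100)²·2.0²/244 = 0.000506789
  stratum 3: (3100/9100)²·3.8²/408 = 0.00410722
V̂(x̄_st) = 0.00583861
SE(x̄_st) = √0.00583861 = 0.0764108

x̄_st ≈ 5.779, SE ≈ 0.0764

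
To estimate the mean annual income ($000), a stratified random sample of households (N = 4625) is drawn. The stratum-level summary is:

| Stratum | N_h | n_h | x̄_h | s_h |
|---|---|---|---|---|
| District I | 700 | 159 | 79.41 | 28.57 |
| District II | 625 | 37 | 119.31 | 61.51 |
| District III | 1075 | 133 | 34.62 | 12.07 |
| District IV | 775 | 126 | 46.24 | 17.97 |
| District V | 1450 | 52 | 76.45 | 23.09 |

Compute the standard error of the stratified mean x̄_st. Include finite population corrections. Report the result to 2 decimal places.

V̂(x̄_st) = Σ W_h² (1 − n_h/N_h) s_h²/n_h, with W_h = N_h/N and N = 4625:
  stratum District I: (700/4625)²·(1 − 159/700)·28.57²/159 = 0.0908856
  stratum District II: (625/4625)²·(1 − 37/625)·61.51²/37 = 1.75681
  stratum District III: (1075/4625)²·(1 − 133/1075)·12.07²/133 = 0.051856
  stratum District IV: (775/4625)²·(1 − 126/775)·17.97²/126 = 0.0602627
  stratum District V: (1450/4625)²·(1 − 52/1450)·23.09²/52 = 0.971619
V̂(x̄_st) = 2.93143
SE(x̄_st) = √2.93143 = 1.71214

SE(x̄_st) ≈ 1.71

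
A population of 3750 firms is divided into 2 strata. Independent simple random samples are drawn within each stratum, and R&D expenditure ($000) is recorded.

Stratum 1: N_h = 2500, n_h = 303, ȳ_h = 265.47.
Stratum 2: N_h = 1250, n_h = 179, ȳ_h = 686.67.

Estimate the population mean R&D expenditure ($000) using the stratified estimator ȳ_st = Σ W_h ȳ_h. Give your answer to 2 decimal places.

N = Σ N_h = 3750. Stratum weights W_h = N_h/N.
ȳ_st = (2500·265.47 + 1250·686.67) / 3750 = 405.8700

ȳ_st ≈ 405.87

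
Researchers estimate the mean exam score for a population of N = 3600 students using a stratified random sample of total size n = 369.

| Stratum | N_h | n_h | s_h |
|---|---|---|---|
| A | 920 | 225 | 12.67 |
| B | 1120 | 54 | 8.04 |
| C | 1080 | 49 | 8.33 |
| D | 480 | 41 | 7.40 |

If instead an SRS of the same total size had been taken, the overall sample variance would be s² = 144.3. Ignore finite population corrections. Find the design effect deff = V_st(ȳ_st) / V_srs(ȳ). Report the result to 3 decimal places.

deff ≈ 0.802

V̂(ȳ_st) = Σ W_h² s_h²/n_h, with W_h = N_h/N and N = 3600:
  stratum A: (920/3600)²·12.67²/225 = 0.0465952
  stratum B: (1120/3600)²·8.04²/54 = 0.115864
  stratum C: (1080/3600)²·8.33²/49 = 0.127449
  stratum D: (480/3600)²·7.40²/41 = 0.0237442
V_st = 0.313653
V_srs = s²/n = 144.3/369 = 0.391057
deff = V_st / V_srs = 0.313653/0.391057 = 0.8021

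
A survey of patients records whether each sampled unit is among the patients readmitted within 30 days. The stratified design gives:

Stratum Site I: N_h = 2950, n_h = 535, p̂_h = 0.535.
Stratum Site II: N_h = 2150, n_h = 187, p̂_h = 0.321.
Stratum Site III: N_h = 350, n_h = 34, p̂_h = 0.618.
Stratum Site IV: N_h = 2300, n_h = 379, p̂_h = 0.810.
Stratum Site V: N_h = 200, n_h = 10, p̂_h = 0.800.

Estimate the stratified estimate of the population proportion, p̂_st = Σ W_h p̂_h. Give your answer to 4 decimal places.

p̂_st ≈ 0.5670

N = 7950; stratum weights W_h = N_h/N.
p̂_st = Σ W_h p̂_h = (2950·0.535 + 2150·0.321 + 350·0.618 + 2300·0.810 + 200·0.800)/7950 = 0.56701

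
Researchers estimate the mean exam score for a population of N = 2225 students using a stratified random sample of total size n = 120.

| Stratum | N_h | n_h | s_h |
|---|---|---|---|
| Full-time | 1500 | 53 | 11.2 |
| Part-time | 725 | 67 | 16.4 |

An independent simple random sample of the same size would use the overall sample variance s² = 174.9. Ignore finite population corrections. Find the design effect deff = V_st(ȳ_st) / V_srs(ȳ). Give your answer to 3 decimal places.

V̂(ȳ_st) = Σ W_h² s_h²/n_h, with W_h = N_h/N and N = 2225:
  stratum Full-time: (1500/2225)²·11.2²/53 = 1.07568
  stratum Part-time: (725/2225)²·16.4²/67 = 0.426215
V_st = 1.50189
V_srs = s²/n = 174.9/120 = 1.4575
deff = V_st / V_srs = 1.50189/1.4575 = 1.0305

deff ≈ 1.030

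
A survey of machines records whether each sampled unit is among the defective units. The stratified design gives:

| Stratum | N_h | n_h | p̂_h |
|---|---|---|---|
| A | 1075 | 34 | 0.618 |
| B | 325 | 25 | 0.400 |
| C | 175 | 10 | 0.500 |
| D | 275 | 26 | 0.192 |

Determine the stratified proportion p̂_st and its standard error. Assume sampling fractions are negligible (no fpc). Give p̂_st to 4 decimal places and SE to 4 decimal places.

N = 1850; stratum weights W_h = N_h/N.
p̂_st = Σ W_h p̂_h = (1075·0.618 + 325·0.400 + 175·0.500 + 275·0.192)/1850 = 0.50522
V̂(p̂_st) = Σ W_h² p̂_h(1−p̂_h)/(n_h−1):
  stratum A: (1075/1850)²·0.618·0.382/33 = 0.00241552
  stratum B: (325/1850)²·0.400·0.600/24 = 0.000308619
  stratum C: (175/1850)²·0.500·0.500/9 = 0.000248559
  stratum D: (275/1850)²·0.192·0.808/25 = 0.000137118
V̂(p̂_st) = 0.00310982; SE = √V̂ = 0.0557658

p̂_st ≈ 0.5052, SE ≈ 0.0558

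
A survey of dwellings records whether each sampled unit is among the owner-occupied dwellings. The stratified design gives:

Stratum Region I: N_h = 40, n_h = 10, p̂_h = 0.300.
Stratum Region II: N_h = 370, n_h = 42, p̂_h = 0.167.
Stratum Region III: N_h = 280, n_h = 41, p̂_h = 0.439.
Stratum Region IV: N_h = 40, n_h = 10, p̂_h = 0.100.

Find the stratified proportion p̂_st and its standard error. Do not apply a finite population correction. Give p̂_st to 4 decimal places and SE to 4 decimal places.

p̂_st ≈ 0.2749, SE ≈ 0.0433

N = 730; stratum weights W_h = N_h/N.
p̂_st = Σ W_h p̂_h = (40·0.300 + 370·0.167 + 280·0.439 + 40·0.100)/730 = 0.27495
V̂(p̂_st) = Σ W_h² p̂_h(1−p̂_h)/(n_h−1):
  stratum Region I: (40/730)²·0.300·0.700/9 = 7.00569e-05
  stratum Region II: (370/730)²·0.167·0.833/41 = 0.000871636
  stratum Region III: (280/730)²·0.439·0.561/40 = 0.000905811
  stratum Region IV: (40/730)²·0.100·0.900/9 = 3.00244e-05
V̂(p̂_st) = 0.00187753; SE = √V̂ = 0.0433305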